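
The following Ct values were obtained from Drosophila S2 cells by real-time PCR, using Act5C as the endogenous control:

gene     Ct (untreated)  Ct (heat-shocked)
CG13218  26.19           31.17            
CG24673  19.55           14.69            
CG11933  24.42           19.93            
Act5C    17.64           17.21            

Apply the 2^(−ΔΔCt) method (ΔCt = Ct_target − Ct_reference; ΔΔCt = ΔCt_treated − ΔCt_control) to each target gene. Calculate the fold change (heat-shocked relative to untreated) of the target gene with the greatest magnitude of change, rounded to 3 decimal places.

0.024

CG13218: ΔΔCt = (31.17−17.21) − (26.19−17.64) = 13.96 − 8.55 = 5.41; fold change = 2^-5.41 = 0.024
CG24673: ΔΔCt = (14.69−17.21) − (19.55−17.64) = -2.52 − 1.91 = -4.43; fold change = 2^4.43 = 21.556
CG11933: ΔΔCt = (19.93−17.21) − (24.42−17.64) = 2.72 − 6.78 = -4.06; fold change = 2^4.06 = 16.679
CG13218 has the largest |ΔΔCt| = 5.41.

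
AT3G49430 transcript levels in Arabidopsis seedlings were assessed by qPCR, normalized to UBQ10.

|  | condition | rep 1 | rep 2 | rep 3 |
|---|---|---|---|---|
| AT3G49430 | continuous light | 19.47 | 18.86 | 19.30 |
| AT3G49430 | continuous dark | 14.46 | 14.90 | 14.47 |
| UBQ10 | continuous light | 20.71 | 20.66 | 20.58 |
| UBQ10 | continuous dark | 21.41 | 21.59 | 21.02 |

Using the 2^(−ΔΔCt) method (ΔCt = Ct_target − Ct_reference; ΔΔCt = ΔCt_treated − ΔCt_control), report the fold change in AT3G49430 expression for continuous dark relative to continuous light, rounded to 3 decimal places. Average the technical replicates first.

Mean Ct: AT3G49430 continuous light 19.210; AT3G49430 continuous dark 14.610; UBQ10 continuous light 20.650; UBQ10 continuous dark 21.340
ΔCt(continuous light) = 19.210 − 20.650 = -1.440
ΔCt(continuous dark) = 14.610 − 21.340 = -6.730
ΔΔCt = -6.730 − (-1.440) = -5.290
Fold change = 2^(−(-5.290)) = 2^5.290 = 39.1245

39.124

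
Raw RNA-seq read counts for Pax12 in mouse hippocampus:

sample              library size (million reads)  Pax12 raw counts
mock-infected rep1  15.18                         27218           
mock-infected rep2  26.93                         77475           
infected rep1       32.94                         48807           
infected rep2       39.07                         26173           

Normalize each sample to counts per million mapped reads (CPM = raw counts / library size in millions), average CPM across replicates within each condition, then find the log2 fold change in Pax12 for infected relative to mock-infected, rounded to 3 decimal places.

CPM(mock-infected rep1) = 27218 / 15.18 = 1793.0171
CPM(mock-infected rep2) = 77475 / 26.93 = 2876.9031
CPM(infected rep1) = 48807 / 32.94 = 1481.6940
CPM(infected rep2) = 26173 / 39.07 = 669.9002
mean CPM(mock-infected) = 2334.9601; mean CPM(infected) = 1075.7971
Fold change = 1075.7971 / 2334.9601 = 0.46073
log2(0.46073) = -1.1180

-1.118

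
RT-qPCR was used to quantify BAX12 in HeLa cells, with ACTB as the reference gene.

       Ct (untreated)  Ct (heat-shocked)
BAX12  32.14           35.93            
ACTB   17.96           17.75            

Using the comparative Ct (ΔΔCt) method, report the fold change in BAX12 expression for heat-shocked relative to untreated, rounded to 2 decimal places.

0.06

ΔCt(untreated) = 32.140 − 17.960 = 14.180
ΔCt(heat-shocked) = 35.930 − 17.750 = 18.180
ΔΔCt = 18.180 − 14.180 = 4.000
Fold change = 2^(−4.000) = 0.062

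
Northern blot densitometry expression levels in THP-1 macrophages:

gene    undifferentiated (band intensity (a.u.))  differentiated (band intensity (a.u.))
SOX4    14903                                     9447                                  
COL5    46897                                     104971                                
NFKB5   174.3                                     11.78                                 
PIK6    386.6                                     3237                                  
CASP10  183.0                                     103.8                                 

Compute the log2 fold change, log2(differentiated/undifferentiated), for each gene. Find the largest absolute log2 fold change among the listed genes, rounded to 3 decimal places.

3.887

log2(9447/14903) = -0.658  (SOX4)
log2(104971/46897) = 1.162  (COL5)
log2(11.78/174.3) = -3.887  (NFKB5)
log2(3237/386.6) = 3.066  (PIK6)
log2(103.8/183.0) = -0.818  (CASP10)
The largest magnitude belongs to NFKB5.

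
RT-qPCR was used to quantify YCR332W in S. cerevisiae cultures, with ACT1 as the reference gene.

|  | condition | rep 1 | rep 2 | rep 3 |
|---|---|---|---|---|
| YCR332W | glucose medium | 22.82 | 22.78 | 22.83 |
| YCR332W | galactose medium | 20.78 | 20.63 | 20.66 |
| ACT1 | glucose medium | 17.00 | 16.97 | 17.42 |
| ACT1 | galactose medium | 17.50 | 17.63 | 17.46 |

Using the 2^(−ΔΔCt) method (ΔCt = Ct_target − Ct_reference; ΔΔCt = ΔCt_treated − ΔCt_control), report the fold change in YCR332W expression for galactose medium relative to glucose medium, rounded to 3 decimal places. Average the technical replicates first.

5.736

Mean Ct: YCR332W glucose medium 22.810; YCR332W galactose medium 20.690; ACT1 glucose medium 17.130; ACT1 galactose medium 17.530
ΔCt(glucose medium) = 22.810 − 17.130 = 5.680
ΔCt(galactose medium) = 20.690 − 17.530 = 3.160
ΔΔCt = 3.160 − 5.680 = -2.520
Fold change = 2^(−(-2.520)) = 2^2.520 = 5.7358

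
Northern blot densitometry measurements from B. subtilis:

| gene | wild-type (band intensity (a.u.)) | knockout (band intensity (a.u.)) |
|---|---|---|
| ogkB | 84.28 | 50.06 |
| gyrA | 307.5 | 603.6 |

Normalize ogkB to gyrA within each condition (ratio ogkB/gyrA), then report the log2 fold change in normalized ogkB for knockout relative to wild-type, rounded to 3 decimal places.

ogkB/gyrA (wild-type) = 84.28 / 307.5 = 0.27408
ogkB/gyrA (knockout) = 50.06 / 603.6 = 0.082936
Fold change = 0.082936 / 0.27408 = 0.3026
log2(0.3026) = -1.7245

-1.725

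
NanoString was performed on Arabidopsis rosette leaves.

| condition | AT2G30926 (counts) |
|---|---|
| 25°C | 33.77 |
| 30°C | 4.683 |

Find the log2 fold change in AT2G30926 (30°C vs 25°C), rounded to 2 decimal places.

-2.85

Fold change = 4.683 / 33.77 = 0.1387
log2(0.1387) = -2.850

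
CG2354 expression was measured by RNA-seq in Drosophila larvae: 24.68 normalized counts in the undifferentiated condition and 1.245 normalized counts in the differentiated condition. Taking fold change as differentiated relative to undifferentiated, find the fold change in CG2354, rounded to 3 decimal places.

Fold change = 1.245 / 24.68 = 0.0504
CG2354 is downregulated.

0.050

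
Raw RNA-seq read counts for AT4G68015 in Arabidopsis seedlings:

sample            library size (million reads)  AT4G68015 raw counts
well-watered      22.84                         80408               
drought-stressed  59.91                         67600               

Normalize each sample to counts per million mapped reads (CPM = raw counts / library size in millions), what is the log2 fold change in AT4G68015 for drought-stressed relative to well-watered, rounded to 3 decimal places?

CPM(well-watered) = 80408 / 22.84 = 3520.4904
CPM(drought-stressed) = 67600 / 59.91 = 1128.3592
Fold change = 1128.3592 / 3520.4904 = 0.32051
log2(0.32051) = -1.6415

-1.642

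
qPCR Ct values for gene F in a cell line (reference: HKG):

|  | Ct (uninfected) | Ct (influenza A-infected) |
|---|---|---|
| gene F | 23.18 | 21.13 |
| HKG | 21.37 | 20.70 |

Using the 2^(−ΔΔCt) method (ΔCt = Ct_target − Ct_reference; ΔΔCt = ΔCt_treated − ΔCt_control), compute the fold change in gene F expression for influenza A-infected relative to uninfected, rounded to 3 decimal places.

2.603

ΔCt(uninfected) = 23.180 − 21.370 = 1.810
ΔCt(influenza A-infected) = 21.130 − 20.700 = 0.430
ΔΔCt = 0.430 − 1.810 = -1.380
Fold change = 2^(−(-1.380)) = 2^1.380 = 2.6027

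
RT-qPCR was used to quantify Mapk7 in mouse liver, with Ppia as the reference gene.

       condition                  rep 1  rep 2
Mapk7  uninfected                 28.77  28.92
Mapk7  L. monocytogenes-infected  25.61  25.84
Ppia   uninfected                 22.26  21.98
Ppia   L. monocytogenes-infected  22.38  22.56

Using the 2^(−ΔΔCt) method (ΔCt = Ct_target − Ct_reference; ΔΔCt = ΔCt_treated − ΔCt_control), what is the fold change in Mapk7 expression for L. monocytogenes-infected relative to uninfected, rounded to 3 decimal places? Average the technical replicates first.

11.081

Mean Ct: Mapk7 uninfected 28.845; Mapk7 L. monocytogenes-infected 25.725; Ppia uninfected 22.120; Ppia L. monocytogenes-infected 22.470
ΔCt(uninfected) = 28.845 − 22.120 = 6.725
ΔCt(L. monocytogenes-infected) = 25.725 − 22.470 = 3.255
ΔΔCt = 3.255 − 6.725 = -3.470
Fold change = 2^(−(-3.470)) = 2^3.470 = 11.0809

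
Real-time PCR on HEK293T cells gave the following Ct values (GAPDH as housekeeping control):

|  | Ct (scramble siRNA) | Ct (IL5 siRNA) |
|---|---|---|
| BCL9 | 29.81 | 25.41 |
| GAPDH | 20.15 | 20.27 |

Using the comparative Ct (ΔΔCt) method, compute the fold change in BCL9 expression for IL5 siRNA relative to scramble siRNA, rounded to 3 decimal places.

ΔCt(scramble siRNA) = 29.810 − 20.150 = 9.660
ΔCt(IL5 siRNA) = 25.410 − 20.270 = 5.140
ΔΔCt = 5.140 − 9.660 = -4.520
Fold change = 2^(−(-4.520)) = 2^4.520 = 22.9433

22.943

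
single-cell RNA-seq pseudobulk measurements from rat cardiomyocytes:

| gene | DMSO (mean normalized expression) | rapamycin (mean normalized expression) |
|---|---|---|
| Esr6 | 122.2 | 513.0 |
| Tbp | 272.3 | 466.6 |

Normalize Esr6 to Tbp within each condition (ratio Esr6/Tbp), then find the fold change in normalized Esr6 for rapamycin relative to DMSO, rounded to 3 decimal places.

2.450

Esr6/Tbp (DMSO) = 122.2 / 272.3 = 0.44877
Esr6/Tbp (rapamycin) = 513.0 / 466.6 = 1.0994
Fold change = 1.0994 / 0.44877 = 2.4499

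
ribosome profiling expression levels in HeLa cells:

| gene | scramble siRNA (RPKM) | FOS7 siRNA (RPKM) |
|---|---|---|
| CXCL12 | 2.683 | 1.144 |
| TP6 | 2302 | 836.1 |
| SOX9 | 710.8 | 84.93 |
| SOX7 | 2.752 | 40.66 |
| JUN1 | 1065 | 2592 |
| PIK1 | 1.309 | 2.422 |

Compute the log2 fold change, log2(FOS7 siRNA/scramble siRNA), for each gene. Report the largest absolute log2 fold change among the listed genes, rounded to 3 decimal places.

3.885

log2(1.144/2.683) = -1.230  (CXCL12)
log2(836.1/2302) = -1.461  (TP6)
log2(84.93/710.8) = -3.065  (SOX9)
log2(40.66/2.752) = 3.885  (SOX7)
log2(2592/1065) = 1.283  (JUN1)
log2(2.422/1.309) = 0.888  (PIK1)
The largest magnitude belongs to SOX7.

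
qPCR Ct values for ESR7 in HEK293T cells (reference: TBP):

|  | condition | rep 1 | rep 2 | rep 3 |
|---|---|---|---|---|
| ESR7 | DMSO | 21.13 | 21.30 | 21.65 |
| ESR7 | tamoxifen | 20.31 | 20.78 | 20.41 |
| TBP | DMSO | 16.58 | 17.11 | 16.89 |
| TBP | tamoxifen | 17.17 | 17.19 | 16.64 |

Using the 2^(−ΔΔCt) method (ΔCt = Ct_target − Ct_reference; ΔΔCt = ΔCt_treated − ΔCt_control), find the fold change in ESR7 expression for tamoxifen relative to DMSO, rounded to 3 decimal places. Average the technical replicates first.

Mean Ct: ESR7 DMSO 21.360; ESR7 tamoxifen 20.500; TBP DMSO 16.860; TBP tamoxifen 17.000
ΔCt(DMSO) = 21.360 − 16.860 = 4.500
ΔCt(tamoxifen) = 20.500 − 17.000 = 3.500
ΔΔCt = 3.500 − 4.500 = -1.000
Fold change = 2^(−(-1.000)) = 2^1.000 = 2.0000

2.000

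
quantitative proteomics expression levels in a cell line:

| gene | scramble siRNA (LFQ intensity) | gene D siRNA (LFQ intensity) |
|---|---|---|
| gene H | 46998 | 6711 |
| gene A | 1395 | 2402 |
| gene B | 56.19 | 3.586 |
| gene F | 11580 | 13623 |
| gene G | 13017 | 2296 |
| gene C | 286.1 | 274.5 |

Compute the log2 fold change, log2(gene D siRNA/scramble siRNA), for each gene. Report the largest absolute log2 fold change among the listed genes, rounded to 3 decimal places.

3.970

log2(6711/46998) = -2.808  (gene H)
log2(2402/1395) = 0.784  (gene A)
log2(3.586/56.19) = -3.970  (gene B)
log2(13623/11580) = 0.234  (gene F)
log2(2296/13017) = -2.503  (gene G)
log2(274.5/286.1) = -0.060  (gene C)
The largest magnitude belongs to gene B.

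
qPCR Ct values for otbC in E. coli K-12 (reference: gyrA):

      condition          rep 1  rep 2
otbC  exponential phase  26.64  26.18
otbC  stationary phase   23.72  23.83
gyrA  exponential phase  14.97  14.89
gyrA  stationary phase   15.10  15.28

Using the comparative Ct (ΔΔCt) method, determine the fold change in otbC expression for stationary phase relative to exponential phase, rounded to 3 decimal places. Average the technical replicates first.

7.438

Mean Ct: otbC exponential phase 26.410; otbC stationary phase 23.775; gyrA exponential phase 14.930; gyrA stationary phase 15.190
ΔCt(exponential phase) = 26.410 − 14.930 = 11.480
ΔCt(stationary phase) = 23.775 − 15.190 = 8.585
ΔΔCt = 8.585 − 11.480 = -2.895
Fold change = 2^(−(-2.895)) = 2^2.895 = 7.4384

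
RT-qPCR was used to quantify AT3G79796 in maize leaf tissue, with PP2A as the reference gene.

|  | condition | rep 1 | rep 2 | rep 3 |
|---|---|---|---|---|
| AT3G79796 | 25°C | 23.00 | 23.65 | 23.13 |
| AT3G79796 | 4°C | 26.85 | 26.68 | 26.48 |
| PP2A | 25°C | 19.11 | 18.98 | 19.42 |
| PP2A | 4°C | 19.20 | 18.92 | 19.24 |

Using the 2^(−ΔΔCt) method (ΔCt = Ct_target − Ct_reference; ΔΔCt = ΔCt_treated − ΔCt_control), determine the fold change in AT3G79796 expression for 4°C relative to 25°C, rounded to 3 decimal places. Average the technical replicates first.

0.091

Mean Ct: AT3G79796 25°C 23.260; AT3G79796 4°C 26.670; PP2A 25°C 19.170; PP2A 4°C 19.120
ΔCt(25°C) = 23.260 − 19.170 = 4.090
ΔCt(4°C) = 26.670 − 19.120 = 7.550
ΔΔCt = 7.550 − 4.090 = 3.460
Fold change = 2^(−3.460) = 0.0909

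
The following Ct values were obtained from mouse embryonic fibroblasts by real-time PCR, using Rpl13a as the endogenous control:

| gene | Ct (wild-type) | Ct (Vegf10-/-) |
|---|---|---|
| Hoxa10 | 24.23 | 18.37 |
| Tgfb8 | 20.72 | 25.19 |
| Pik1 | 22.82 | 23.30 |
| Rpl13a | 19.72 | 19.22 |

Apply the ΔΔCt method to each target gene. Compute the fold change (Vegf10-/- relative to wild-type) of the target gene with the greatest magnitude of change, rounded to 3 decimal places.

41.070

Hoxa10: ΔΔCt = (18.37−19.22) − (24.23−19.72) = -0.85 − 4.51 = -5.36; fold change = 2^5.36 = 41.070
Tgfb8: ΔΔCt = (25.19−19.22) − (20.72−19.72) = 5.97 − 1.00 = 4.97; fold change = 2^-4.97 = 0.032
Pik1: ΔΔCt = (23.30−19.22) − (22.82−19.72) = 4.08 − 3.10 = 0.98; fold change = 2^-0.98 = 0.507
Hoxa10 has the largest |ΔΔCt| = 5.36.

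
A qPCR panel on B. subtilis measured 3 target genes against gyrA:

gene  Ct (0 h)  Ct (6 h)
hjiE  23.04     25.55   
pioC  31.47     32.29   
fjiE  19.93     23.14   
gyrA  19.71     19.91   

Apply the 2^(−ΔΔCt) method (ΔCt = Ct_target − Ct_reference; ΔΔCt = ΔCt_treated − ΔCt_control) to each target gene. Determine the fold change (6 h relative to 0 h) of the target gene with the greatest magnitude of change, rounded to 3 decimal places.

0.124

hjiE: ΔΔCt = (25.55−19.91) − (23.04−19.71) = 5.64 − 3.33 = 2.31; fold change = 2^-2.31 = 0.202
pioC: ΔΔCt = (32.29−19.91) − (31.47−19.71) = 12.38 − 11.76 = 0.62; fold change = 2^-0.62 = 0.651
fjiE: ΔΔCt = (23.14−19.91) − (19.93−19.71) = 3.23 − 0.22 = 3.01; fold change = 2^-3.01 = 0.124
fjiE has the largest |ΔΔCt| = 3.01.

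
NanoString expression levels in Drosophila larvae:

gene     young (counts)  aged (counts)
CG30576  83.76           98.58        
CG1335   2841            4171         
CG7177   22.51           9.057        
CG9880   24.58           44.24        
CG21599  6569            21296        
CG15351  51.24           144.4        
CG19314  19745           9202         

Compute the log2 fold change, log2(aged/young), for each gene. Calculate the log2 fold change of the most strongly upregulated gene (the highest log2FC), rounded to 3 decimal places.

log2(98.58/83.76) = 0.235  (CG30576)
log2(4171/2841) = 0.554  (CG1335)
log2(9.057/22.51) = -1.313  (CG7177)
log2(44.24/24.58) = 0.848  (CG9880)
log2(21296/6569) = 1.697  (CG21599)
log2(144.4/51.24) = 1.495  (CG15351)
log2(9202/19745) = -1.101  (CG19314)
CG21599 is most strongly upregulated.

1.697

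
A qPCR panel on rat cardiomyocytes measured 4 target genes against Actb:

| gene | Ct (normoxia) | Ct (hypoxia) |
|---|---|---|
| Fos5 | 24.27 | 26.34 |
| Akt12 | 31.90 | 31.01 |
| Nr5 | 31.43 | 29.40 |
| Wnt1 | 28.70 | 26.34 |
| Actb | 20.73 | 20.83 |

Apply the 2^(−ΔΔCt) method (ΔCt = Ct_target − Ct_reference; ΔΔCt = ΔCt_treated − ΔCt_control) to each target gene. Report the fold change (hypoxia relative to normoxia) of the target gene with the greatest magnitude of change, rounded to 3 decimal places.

Fos5: ΔΔCt = (26.34−20.83) − (24.27−20.73) = 5.51 − 3.54 = 1.97; fold change = 2^-1.97 = 0.255
Akt12: ΔΔCt = (31.01−20.83) − (31.90−20.73) = 10.18 − 11.17 = -0.99; fold change = 2^0.99 = 1.986
Nr5: ΔΔCt = (29.40−20.83) − (31.43−20.73) = 8.57 − 10.70 = -2.13; fold change = 2^2.13 = 4.377
Wnt1: ΔΔCt = (26.34−20.83) − (28.70−20.73) = 5.51 − 7.97 = -2.46; fold change = 2^2.46 = 5.502
Wnt1 has the largest |ΔΔCt| = 2.46.

5.502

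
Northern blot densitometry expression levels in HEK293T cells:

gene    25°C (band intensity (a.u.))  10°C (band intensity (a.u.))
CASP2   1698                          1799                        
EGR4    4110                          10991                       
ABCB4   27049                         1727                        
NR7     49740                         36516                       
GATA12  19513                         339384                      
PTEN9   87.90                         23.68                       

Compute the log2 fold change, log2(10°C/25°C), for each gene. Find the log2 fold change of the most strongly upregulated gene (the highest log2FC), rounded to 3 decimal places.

log2(1799/1698) = 0.083  (CASP2)
log2(10991/4110) = 1.419  (EGR4)
log2(1727/27049) = -3.969  (ABCB4)
log2(36516/49740) = -0.446  (NR7)
log2(339384/19513) = 4.120  (GATA12)
log2(23.68/87.90) = -1.892  (PTEN9)
GATA12 is most strongly upregulated.

4.120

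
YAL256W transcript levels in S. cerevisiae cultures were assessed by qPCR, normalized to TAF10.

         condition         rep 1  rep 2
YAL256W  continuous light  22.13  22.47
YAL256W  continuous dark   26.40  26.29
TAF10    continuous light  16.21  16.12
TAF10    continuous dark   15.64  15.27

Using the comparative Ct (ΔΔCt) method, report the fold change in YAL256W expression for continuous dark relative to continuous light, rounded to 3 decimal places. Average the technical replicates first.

Mean Ct: YAL256W continuous light 22.300; YAL256W continuous dark 26.345; TAF10 continuous light 16.165; TAF10 continuous dark 15.455
ΔCt(continuous light) = 22.300 − 16.165 = 6.135
ΔCt(continuous dark) = 26.345 − 15.455 = 10.890
ΔΔCt = 10.890 − 6.135 = 4.755
Fold change = 2^(−4.755) = 0.0370

0.037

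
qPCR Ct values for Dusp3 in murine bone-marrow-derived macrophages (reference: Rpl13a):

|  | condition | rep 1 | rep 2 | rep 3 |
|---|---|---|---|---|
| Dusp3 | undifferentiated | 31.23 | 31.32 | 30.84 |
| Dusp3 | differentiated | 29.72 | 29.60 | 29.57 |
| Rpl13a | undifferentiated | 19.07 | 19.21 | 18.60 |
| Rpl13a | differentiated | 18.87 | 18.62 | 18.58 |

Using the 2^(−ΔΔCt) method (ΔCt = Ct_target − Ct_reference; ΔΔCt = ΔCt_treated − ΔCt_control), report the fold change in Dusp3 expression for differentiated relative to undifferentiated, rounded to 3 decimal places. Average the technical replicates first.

Mean Ct: Dusp3 undifferentiated 31.130; Dusp3 differentiated 29.630; Rpl13a undifferentiated 18.960; Rpl13a differentiated 18.690
ΔCt(undifferentiated) = 31.130 − 18.960 = 12.170
ΔCt(differentiated) = 29.630 − 18.690 = 10.940
ΔΔCt = 10.940 − 12.170 = -1.230
Fold change = 2^(−(-1.230)) = 2^1.230 = 2.3457

2.346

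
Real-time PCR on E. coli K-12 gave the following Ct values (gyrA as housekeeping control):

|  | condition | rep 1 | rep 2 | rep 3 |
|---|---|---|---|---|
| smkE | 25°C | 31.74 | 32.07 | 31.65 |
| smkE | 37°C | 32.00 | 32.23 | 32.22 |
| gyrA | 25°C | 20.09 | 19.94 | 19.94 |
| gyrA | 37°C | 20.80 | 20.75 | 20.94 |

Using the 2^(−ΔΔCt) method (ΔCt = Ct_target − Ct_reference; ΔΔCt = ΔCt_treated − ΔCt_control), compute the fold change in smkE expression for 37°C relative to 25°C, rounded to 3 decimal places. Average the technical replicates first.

1.424

Mean Ct: smkE 25°C 31.820; smkE 37°C 32.150; gyrA 25°C 19.990; gyrA 37°C 20.830
ΔCt(25°C) = 31.820 − 19.990 = 11.830
ΔCt(37°C) = 32.150 − 20.830 = 11.320
ΔΔCt = 11.320 − 11.830 = -0.510
Fold change = 2^(−(-0.510)) = 2^0.510 = 1.4241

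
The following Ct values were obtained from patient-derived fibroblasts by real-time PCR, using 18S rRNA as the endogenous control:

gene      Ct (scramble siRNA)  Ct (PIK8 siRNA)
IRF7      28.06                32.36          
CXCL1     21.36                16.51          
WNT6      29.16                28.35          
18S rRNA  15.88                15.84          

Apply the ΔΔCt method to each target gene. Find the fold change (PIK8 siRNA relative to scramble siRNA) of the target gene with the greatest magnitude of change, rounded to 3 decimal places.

28.051

IRF7: ΔΔCt = (32.36−15.84) − (28.06−15.88) = 16.52 − 12.18 = 4.34; fold change = 2^-4.34 = 0.049
CXCL1: ΔΔCt = (16.51−15.84) − (21.36−15.88) = 0.67 − 5.48 = -4.81; fold change = 2^4.81 = 28.051
WNT6: ΔΔCt = (28.35−15.84) − (29.16−15.88) = 12.51 − 13.28 = -0.77; fold change = 2^0.77 = 1.705
CXCL1 has the largest |ΔΔCt| = 4.81.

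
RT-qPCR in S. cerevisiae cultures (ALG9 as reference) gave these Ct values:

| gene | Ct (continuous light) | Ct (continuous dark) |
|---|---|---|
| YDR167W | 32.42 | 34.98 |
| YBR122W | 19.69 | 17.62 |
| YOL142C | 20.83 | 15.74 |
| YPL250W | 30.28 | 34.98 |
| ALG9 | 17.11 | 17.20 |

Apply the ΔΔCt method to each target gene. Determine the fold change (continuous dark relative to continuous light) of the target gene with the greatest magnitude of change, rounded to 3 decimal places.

36.252

YDR167W: ΔΔCt = (34.98−17.20) − (32.42−17.11) = 17.78 − 15.31 = 2.47; fold change = 2^-2.47 = 0.180
YBR122W: ΔΔCt = (17.62−17.20) − (19.69−17.11) = 0.42 − 2.58 = -2.16; fold change = 2^2.16 = 4.469
YOL142C: ΔΔCt = (15.74−17.20) − (20.83−17.11) = -1.46 − 3.72 = -5.18; fold change = 2^5.18 = 36.252
YPL250W: ΔΔCt = (34.98−17.20) − (30.28−17.11) = 17.78 − 13.17 = 4.61; fold change = 2^-4.61 = 0.041
YOL142C has the largest |ΔΔCt| = 5.18.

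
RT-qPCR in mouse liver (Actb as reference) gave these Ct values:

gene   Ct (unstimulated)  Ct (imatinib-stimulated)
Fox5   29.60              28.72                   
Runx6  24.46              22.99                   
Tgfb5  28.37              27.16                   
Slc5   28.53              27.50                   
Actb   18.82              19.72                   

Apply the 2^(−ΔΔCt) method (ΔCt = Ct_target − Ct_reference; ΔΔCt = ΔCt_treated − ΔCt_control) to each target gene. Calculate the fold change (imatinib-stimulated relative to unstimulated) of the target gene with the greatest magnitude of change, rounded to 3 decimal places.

5.169

Fox5: ΔΔCt = (28.72−19.72) − (29.60−18.82) = 9.00 − 10.78 = -1.78; fold change = 2^1.78 = 3.434
Runx6: ΔΔCt = (22.99−19.72) − (24.46−18.82) = 3.27 − 5.64 = -2.37; fold change = 2^2.37 = 5.169
Tgfb5: ΔΔCt = (27.16−19.72) − (28.37−18.82) = 7.44 − 9.55 = -2.11; fold change = 2^2.11 = 4.317
Slc5: ΔΔCt = (27.50−19.72) − (28.53−18.82) = 7.78 − 9.71 = -1.93; fold change = 2^1.93 = 3.811
Runx6 has the largest |ΔΔCt| = 2.37.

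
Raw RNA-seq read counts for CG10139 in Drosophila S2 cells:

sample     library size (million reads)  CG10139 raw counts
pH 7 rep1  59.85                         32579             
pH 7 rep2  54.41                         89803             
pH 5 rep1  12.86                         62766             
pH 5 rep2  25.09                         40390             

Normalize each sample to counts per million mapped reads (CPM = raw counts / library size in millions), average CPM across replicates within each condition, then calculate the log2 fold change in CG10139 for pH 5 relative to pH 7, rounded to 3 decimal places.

CPM(pH 7 rep1) = 32579 / 59.85 = 544.3442
CPM(pH 7 rep2) = 89803 / 54.41 = 1650.4870
CPM(pH 5 rep1) = 62766 / 12.86 = 4880.7154
CPM(pH 5 rep2) = 40390 / 25.09 = 1609.8047
mean CPM(pH 7) = 1097.4156; mean CPM(pH 5) = 3245.2600
Fold change = 3245.2600 / 1097.4156 = 2.95718
log2(2.95718) = 1.5642

1.564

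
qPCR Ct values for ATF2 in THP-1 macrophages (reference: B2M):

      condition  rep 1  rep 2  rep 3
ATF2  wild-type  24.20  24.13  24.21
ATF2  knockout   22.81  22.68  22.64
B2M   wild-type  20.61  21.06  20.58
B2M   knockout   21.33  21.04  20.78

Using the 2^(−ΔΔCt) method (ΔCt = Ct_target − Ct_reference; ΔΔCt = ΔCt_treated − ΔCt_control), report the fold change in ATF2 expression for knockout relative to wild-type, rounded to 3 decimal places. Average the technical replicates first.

3.411

Mean Ct: ATF2 wild-type 24.180; ATF2 knockout 22.710; B2M wild-type 20.750; B2M knockout 21.050
ΔCt(wild-type) = 24.180 − 20.750 = 3.430
ΔCt(knockout) = 22.710 − 21.050 = 1.660
ΔΔCt = 1.660 − 3.430 = -1.770
Fold change = 2^(−(-1.770)) = 2^1.770 = 3.4105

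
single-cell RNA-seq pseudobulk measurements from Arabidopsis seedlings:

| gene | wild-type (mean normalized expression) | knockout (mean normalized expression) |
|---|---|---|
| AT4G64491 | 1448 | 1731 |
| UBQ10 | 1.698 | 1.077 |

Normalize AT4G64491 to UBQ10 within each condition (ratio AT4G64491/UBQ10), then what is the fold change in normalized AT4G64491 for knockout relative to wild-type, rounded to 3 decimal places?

1.885

AT4G64491/UBQ10 (wild-type) = 1448 / 1.698 = 852.77
AT4G64491/UBQ10 (knockout) = 1731 / 1.077 = 1607.2
Fold change = 1607.2 / 852.77 = 1.8847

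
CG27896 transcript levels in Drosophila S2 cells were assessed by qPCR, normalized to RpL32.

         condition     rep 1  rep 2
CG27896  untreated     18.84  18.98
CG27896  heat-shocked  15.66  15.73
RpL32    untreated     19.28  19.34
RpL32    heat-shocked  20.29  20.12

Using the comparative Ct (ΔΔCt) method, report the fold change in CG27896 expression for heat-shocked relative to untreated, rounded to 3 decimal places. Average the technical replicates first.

17.268

Mean Ct: CG27896 untreated 18.910; CG27896 heat-shocked 15.695; RpL32 untreated 19.310; RpL32 heat-shocked 20.205
ΔCt(untreated) = 18.910 − 19.310 = -0.400
ΔCt(heat-shocked) = 15.695 − 20.205 = -4.510
ΔΔCt = -4.510 − (-0.400) = -4.110
Fold change = 2^(−(-4.110)) = 2^4.110 = 17.2677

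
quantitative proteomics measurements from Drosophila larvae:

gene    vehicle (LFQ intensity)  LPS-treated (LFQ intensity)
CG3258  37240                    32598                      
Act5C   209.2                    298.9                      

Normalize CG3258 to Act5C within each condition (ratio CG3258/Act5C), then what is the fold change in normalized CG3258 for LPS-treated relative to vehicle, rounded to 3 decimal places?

CG3258/Act5C (vehicle) = 37240 / 209.2 = 178.01
CG3258/Act5C (LPS-treated) = 32598 / 298.9 = 109.06
Fold change = 109.06 / 178.01 = 0.6127

0.613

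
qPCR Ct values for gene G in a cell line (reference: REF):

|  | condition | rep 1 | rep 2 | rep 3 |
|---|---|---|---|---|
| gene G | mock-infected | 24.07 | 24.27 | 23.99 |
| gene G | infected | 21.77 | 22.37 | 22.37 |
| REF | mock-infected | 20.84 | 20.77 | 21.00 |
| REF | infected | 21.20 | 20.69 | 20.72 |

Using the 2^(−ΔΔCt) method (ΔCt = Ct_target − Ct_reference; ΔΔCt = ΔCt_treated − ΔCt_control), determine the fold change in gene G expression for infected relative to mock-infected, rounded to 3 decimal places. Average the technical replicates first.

3.837

Mean Ct: gene G mock-infected 24.110; gene G infected 22.170; REF mock-infected 20.870; REF infected 20.870
ΔCt(mock-infected) = 24.110 − 20.870 = 3.240
ΔCt(infected) = 22.170 − 20.870 = 1.300
ΔΔCt = 1.300 − 3.240 = -1.940
Fold change = 2^(−(-1.940)) = 2^1.940 = 3.8371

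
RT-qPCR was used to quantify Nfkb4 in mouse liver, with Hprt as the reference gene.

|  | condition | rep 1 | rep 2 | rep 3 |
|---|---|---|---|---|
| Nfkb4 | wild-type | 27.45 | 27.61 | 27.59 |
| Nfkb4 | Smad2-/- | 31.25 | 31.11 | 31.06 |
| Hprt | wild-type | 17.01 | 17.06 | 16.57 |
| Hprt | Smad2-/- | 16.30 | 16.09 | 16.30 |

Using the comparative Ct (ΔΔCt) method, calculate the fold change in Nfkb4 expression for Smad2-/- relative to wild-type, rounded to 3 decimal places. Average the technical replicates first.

0.053

Mean Ct: Nfkb4 wild-type 27.550; Nfkb4 Smad2-/- 31.140; Hprt wild-type 16.880; Hprt Smad2-/- 16.230
ΔCt(wild-type) = 27.550 − 16.880 = 10.670
ΔCt(Smad2-/-) = 31.140 − 16.230 = 14.910
ΔΔCt = 14.910 − 10.670 = 4.240
Fold change = 2^(−4.240) = 0.0529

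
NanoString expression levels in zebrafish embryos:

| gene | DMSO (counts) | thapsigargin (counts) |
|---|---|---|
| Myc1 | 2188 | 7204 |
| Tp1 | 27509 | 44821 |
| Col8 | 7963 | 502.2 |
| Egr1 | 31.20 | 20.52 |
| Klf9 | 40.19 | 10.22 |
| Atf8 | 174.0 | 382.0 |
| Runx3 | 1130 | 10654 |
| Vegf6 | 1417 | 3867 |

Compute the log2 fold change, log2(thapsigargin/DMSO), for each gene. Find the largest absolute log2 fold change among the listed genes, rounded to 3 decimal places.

log2(7204/2188) = 1.719  (Myc1)
log2(44821/27509) = 0.704  (Tp1)
log2(502.2/7963) = -3.987  (Col8)
log2(20.52/31.20) = -0.605  (Egr1)
log2(10.22/40.19) = -1.975  (Klf9)
log2(382.0/174.0) = 1.134  (Atf8)
log2(10654/1130) = 3.237  (Runx3)
log2(3867/1417) = 1.448  (Vegf6)
The largest magnitude belongs to Col8.

3.987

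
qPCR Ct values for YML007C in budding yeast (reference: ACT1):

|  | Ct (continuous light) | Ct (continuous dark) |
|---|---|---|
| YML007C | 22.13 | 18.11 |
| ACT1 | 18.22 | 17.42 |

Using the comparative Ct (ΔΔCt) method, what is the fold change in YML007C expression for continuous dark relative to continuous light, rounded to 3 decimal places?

9.318

ΔCt(continuous light) = 22.130 − 18.220 = 3.910
ΔCt(continuous dark) = 18.110 − 17.420 = 0.690
ΔΔCt = 0.690 − 3.910 = -3.220
Fold change = 2^(−(-3.220)) = 2^3.220 = 9.3179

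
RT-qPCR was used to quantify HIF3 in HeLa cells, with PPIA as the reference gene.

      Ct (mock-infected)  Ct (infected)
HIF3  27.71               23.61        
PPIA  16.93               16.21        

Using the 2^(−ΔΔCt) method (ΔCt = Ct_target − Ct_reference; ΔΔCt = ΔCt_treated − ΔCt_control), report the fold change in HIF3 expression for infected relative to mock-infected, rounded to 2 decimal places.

ΔCt(mock-infected) = 27.710 − 16.930 = 10.780
ΔCt(infected) = 23.610 − 16.210 = 7.400
ΔΔCt = 7.400 − 10.780 = -3.380
Fold change = 2^(−(-3.380)) = 2^3.380 = 10.411

10.41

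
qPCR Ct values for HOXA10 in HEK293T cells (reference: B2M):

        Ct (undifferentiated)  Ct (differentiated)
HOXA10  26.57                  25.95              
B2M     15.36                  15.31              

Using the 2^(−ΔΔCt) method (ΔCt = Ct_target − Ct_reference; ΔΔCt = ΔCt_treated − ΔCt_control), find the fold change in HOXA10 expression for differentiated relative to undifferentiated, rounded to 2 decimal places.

ΔCt(undifferentiated) = 26.570 − 15.360 = 11.210
ΔCt(differentiated) = 25.950 − 15.310 = 10.640
ΔΔCt = 10.640 − 11.210 = -0.570
Fold change = 2^(−(-0.570)) = 2^0.570 = 1.485

1.48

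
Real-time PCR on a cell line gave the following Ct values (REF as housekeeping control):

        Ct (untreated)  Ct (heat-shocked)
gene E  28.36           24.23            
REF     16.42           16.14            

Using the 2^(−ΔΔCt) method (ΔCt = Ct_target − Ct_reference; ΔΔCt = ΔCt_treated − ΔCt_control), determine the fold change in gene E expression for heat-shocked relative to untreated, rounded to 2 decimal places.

14.42

ΔCt(untreated) = 28.360 − 16.420 = 11.940
ΔCt(heat-shocked) = 24.230 − 16.140 = 8.090
ΔΔCt = 8.090 − 11.940 = -3.850
Fold change = 2^(−(-3.850)) = 2^3.850 = 14.420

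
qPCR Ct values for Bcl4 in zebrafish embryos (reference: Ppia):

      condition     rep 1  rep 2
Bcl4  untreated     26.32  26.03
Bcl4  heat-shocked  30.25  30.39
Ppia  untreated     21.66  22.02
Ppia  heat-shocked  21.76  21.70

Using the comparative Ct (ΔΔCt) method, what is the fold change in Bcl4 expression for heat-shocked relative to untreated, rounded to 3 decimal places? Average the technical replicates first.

0.052

Mean Ct: Bcl4 untreated 26.175; Bcl4 heat-shocked 30.320; Ppia untreated 21.840; Ppia heat-shocked 21.730
ΔCt(untreated) = 26.175 − 21.840 = 4.335
ΔCt(heat-shocked) = 30.320 − 21.730 = 8.590
ΔΔCt = 8.590 − 4.335 = 4.255
Fold change = 2^(−4.255) = 0.0524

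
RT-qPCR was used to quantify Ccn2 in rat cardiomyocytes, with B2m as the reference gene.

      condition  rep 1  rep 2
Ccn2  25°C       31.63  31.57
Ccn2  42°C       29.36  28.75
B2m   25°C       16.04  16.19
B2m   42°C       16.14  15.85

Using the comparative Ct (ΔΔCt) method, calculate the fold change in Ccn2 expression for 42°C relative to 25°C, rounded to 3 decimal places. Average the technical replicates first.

Mean Ct: Ccn2 25°C 31.600; Ccn2 42°C 29.055; B2m 25°C 16.115; B2m 42°C 15.995
ΔCt(25°C) = 31.600 − 16.115 = 15.485
ΔCt(42°C) = 29.055 − 15.995 = 13.060
ΔΔCt = 13.060 − 15.485 = -2.425
Fold change = 2^(−(-2.425)) = 2^2.425 = 5.3703

5.370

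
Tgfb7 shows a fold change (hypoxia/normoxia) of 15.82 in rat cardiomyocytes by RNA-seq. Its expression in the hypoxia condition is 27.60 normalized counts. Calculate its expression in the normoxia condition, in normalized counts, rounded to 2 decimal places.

1.74

normoxia expression = 27.60 / 15.82 = 1.74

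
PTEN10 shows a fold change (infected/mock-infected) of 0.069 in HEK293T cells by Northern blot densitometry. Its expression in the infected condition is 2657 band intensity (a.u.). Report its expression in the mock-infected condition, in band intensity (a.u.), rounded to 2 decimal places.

mock-infected expression = 2657 / 0.069 = 38507.25

38507.25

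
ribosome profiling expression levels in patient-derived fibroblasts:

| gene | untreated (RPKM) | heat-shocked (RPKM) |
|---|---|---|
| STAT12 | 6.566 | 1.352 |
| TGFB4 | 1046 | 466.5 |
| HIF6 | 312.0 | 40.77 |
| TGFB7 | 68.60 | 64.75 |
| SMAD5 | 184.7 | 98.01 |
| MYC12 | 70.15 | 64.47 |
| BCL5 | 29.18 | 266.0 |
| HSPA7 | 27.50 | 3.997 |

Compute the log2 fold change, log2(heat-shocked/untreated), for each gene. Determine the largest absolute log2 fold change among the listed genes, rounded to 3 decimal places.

log2(1.352/6.566) = -2.280  (STAT12)
log2(466.5/1046) = -1.165  (TGFB4)
log2(40.77/312.0) = -2.936  (HIF6)
log2(64.75/68.60) = -0.083  (TGFB7)
log2(98.01/184.7) = -0.914  (SMAD5)
log2(64.47/70.15) = -0.122  (MYC12)
log2(266.0/29.18) = 3.188  (BCL5)
log2(3.997/27.50) = -2.782  (HSPA7)
The largest magnitude belongs to BCL5.

3.188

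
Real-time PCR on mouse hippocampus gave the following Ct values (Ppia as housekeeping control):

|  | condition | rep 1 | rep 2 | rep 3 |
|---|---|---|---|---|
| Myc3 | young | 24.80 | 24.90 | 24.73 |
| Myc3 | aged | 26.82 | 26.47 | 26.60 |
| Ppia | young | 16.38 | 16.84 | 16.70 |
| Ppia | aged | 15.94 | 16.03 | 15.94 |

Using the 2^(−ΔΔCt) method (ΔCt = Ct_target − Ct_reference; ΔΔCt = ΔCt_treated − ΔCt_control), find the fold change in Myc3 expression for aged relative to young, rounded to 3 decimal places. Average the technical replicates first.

Mean Ct: Myc3 young 24.810; Myc3 aged 26.630; Ppia young 16.640; Ppia aged 15.970
ΔCt(young) = 24.810 − 16.640 = 8.170
ΔCt(aged) = 26.630 − 15.970 = 10.660
ΔΔCt = 10.660 − 8.170 = 2.490
Fold change = 2^(−2.490) = 0.1780

0.178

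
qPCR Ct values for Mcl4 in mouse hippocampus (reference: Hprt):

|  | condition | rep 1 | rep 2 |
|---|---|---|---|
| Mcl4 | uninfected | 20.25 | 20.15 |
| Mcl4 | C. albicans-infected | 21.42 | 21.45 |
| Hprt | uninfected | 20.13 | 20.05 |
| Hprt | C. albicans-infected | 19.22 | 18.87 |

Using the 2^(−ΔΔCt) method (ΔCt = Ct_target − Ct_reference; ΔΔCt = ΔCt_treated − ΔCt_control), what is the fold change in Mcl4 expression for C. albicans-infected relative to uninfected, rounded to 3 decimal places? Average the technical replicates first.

Mean Ct: Mcl4 uninfected 20.200; Mcl4 C. albicans-infected 21.435; Hprt uninfected 20.090; Hprt C. albicans-infected 19.045
ΔCt(uninfected) = 20.200 − 20.090 = 0.110
ΔCt(C. albicans-infected) = 21.435 − 19.045 = 2.390
ΔΔCt = 2.390 − 0.110 = 2.280
Fold change = 2^(−2.280) = 0.2059

0.206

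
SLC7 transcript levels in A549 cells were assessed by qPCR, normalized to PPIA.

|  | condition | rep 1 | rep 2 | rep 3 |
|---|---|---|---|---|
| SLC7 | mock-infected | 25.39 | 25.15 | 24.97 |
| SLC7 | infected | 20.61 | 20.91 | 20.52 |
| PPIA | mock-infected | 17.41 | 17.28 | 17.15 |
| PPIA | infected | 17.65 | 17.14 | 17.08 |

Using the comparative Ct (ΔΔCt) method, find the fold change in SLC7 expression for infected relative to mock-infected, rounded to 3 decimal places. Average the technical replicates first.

22.627

Mean Ct: SLC7 mock-infected 25.170; SLC7 infected 20.680; PPIA mock-infected 17.280; PPIA infected 17.290
ΔCt(mock-infected) = 25.170 − 17.280 = 7.890
ΔCt(infected) = 20.680 − 17.290 = 3.390
ΔΔCt = 3.390 − 7.890 = -4.500
Fold change = 2^(−(-4.500)) = 2^4.500 = 22.6274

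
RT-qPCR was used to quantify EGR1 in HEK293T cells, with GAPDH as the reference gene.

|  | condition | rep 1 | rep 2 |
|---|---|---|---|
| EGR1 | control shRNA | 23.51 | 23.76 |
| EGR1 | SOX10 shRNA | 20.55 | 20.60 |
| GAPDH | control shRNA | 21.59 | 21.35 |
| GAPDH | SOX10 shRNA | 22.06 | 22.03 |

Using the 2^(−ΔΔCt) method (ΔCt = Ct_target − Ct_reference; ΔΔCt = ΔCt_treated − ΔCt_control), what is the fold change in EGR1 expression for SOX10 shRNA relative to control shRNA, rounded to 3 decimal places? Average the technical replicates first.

Mean Ct: EGR1 control shRNA 23.635; EGR1 SOX10 shRNA 20.575; GAPDH control shRNA 21.470; GAPDH SOX10 shRNA 22.045
ΔCt(control shRNA) = 23.635 − 21.470 = 2.165
ΔCt(SOX10 shRNA) = 20.575 − 22.045 = -1.470
ΔΔCt = -1.470 − 2.165 = -3.635
Fold change = 2^(−(-3.635)) = 2^3.635 = 12.4235

12.424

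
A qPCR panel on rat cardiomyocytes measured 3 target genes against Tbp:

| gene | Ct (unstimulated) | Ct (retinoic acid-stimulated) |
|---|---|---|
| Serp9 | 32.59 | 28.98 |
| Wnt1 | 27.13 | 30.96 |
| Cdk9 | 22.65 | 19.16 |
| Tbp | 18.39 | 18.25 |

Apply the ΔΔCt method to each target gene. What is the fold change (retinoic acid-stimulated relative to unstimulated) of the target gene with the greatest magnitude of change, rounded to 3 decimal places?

Serp9: ΔΔCt = (28.98−18.25) − (32.59−18.39) = 10.73 − 14.20 = -3.47; fold change = 2^3.47 = 11.081
Wnt1: ΔΔCt = (30.96−18.25) − (27.13−18.39) = 12.71 − 8.74 = 3.97; fold change = 2^-3.97 = 0.064
Cdk9: ΔΔCt = (19.16−18.25) − (22.65−18.39) = 0.91 − 4.26 = -3.35; fold change = 2^3.35 = 10.196
Wnt1 has the largest |ΔΔCt| = 3.97.

0.064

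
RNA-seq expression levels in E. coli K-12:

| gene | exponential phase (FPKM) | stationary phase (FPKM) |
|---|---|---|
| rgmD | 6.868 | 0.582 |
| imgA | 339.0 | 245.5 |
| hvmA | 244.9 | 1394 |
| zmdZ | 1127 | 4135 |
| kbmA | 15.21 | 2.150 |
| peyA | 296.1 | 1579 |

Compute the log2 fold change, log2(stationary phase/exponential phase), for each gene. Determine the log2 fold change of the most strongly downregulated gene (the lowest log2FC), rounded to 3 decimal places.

-3.561

log2(0.582/6.868) = -3.561  (rgmD)
log2(245.5/339.0) = -0.466  (imgA)
log2(1394/244.9) = 2.509  (hvmA)
log2(4135/1127) = 1.875  (zmdZ)
log2(2.150/15.21) = -2.823  (kbmA)
log2(1579/296.1) = 2.415  (peyA)
rgmD is most strongly downregulated.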